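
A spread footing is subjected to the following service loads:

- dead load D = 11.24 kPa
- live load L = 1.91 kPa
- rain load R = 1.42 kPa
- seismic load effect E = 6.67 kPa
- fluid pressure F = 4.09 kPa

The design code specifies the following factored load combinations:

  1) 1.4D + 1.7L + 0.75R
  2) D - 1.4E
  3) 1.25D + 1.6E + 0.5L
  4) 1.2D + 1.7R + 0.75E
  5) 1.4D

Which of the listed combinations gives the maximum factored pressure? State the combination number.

1) 1.4(11.24) + 1.7(1.91) + 0.75(1.42) = 20.05
2) 1.0(11.24) - 1.4(6.67) = 1.90
3) 1.25(11.24) + 1.6(6.67) + 0.5(1.91) = 25.68
4) 1.2(11.24) + 1.7(1.42) + 0.75(6.67) = 20.90
5) 1.4(11.24) = 15.74
The largest value is 25.68 kPa from combination 3.

Combination 3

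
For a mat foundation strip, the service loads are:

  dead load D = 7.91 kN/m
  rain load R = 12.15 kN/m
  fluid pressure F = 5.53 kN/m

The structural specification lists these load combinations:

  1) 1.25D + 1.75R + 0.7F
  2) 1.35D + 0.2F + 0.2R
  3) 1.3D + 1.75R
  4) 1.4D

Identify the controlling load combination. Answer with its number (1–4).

1) 1.25(7.91) + 1.75(12.15) + 0.7(5.53) = 9.89 + 21.26 + 3.87 = 35.02
2) 1.35(7.91) + 0.2(5.53) + 0.2(12.15) = 14.21
3) 1.3(7.91) + 1.75(12.15) = 31.55
4) 1.4(7.91) = 11.07
The largest value is 35.02 kN/m from combination 1.

Combination 1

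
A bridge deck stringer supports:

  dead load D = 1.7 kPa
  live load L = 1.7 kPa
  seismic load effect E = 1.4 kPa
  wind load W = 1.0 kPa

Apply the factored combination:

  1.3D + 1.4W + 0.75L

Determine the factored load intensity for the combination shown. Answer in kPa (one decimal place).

4.9 kPa

1.3(1.7) + 1.4(1.0) + 0.75(1.7) = 4.9
q_u = 4.9 kPa.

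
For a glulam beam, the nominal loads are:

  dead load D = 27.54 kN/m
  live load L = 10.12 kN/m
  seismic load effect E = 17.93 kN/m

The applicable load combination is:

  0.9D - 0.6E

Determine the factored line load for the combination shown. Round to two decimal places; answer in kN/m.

0.9(27.54) - 0.6(17.93) = 24.79 - 10.76 = 14.03
w_u = 14.03 kN/m.

14.03 kN/m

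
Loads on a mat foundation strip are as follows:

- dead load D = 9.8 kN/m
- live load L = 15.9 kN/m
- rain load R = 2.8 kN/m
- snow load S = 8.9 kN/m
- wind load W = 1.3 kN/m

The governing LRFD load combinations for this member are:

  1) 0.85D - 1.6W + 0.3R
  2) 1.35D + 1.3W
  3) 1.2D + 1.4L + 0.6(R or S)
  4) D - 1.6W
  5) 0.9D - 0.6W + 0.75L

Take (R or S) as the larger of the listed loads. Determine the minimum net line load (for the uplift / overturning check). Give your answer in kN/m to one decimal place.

(R or S) → S = 8.9 kN/m.
1) 0.85(9.8) - 1.6(1.3) + 0.3(2.8) = 7.1
2) 1.35(9.8) + 1.3(1.3) = 14.9
3) 1.2(9.8) + 1.4(15.9) + 0.6(8.9) = 39.4
4) 1.0(9.8) - 1.6(1.3) = 7.7
5) 0.9(9.8) - 0.6(1.3) + 0.75(15.9) = 20.0
Combination 1 gives the minimum: 7.1 kN/m.

7.1 kN/m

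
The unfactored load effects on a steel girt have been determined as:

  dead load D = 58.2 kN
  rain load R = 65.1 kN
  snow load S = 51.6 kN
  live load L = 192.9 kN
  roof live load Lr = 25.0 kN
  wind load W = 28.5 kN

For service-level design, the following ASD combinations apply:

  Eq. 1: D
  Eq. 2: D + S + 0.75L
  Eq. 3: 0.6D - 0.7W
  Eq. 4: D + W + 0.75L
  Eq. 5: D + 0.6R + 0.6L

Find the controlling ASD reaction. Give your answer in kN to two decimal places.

Eq. 1: 1.0(58.2) = 58.20
Eq. 2: 1.0(58.2) + 1.0(51.6) + 0.75(192.9) = 254.48
Eq. 3: 0.6(58.2) - 0.7(28.5) = 14.97
Eq. 4: 1.0(58.2) + 1.0(28.5) + 0.75(192.9) = 231.38
Eq. 5: 1.0(58.2) + 0.6(65.1) + 0.6(192.9) = 213.00
The controlling combination is 2, giving 254.48 kN.

254.48 kN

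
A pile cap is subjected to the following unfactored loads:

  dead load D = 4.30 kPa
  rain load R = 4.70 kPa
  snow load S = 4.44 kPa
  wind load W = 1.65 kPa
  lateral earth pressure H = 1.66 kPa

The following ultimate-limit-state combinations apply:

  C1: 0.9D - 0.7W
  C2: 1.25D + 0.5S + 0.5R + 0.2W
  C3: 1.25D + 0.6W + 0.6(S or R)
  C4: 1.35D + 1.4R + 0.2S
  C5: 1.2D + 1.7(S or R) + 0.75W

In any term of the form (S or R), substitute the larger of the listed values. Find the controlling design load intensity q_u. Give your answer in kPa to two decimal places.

14.39 kPa

(S or R) → R = 4.70 kPa.
C1: 0.9(4.30) - 0.7(1.65) = 2.72
C2: 1.25(4.30) + 0.5(4.44) + 0.5(4.70) + 0.2(1.65) = 5.38 + 2.22 + 2.35 + 0.33 = 10.28
C3: 1.25(4.30) + 0.6(1.65) + 0.6(4.70) = 5.38 + 0.99 + 2.82 = 9.19
C4: 1.35(4.30) + 1.4(4.70) + 0.2(4.44) = 13.27
C5: 1.2(4.30) + 1.7(4.70) + 0.75(1.65) = 5.16 + 7.99 + 1.24 = 14.39
The controlling combination is 5, giving 14.39 kPa.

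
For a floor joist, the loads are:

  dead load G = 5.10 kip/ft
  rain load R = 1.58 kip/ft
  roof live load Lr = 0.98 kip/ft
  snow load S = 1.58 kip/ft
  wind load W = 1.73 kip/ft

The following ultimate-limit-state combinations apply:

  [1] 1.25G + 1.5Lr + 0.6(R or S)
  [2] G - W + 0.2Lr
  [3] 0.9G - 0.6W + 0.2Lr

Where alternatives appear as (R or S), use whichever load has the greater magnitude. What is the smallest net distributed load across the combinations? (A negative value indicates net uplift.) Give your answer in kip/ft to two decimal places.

3.57 kip/ft

(R or S) → R = 1.58 kip/ft.
[1] 1.25(5.10) + 1.5(0.98) + 0.6(1.58) = 8.79
[2] 1.0(5.10) - 1.0(1.73) + 0.2(0.98) = 3.57
[3] 0.9(5.10) - 0.6(1.73) + 0.2(0.98) = 3.75
Combination 2 gives the minimum: 3.57 kip/ft.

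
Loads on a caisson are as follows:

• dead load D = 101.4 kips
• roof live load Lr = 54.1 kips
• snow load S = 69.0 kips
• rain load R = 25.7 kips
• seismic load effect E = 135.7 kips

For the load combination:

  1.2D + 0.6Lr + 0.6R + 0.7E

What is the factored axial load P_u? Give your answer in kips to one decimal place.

264.6 kips

1.2(101.4) + 0.6(54.1) + 0.6(25.7) + 0.7(135.7) = 264.6
P_u = 264.6 kips.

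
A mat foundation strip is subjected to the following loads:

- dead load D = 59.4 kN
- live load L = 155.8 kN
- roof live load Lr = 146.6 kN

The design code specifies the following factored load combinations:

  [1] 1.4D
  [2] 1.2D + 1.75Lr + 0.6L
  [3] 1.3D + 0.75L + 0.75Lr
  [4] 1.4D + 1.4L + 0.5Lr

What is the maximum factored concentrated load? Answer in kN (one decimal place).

[1] 1.4(59.4) = 83.2
[2] 1.2(59.4) + 1.75(146.6) + 0.6(155.8) = 421.3
[3] 1.3(59.4) + 0.75(155.8) + 0.75(146.6) = 304.0
[4] 1.4(59.4) + 1.4(155.8) + 0.5(146.6) = 83.2 + 218.1 + 73.3 = 374.6
Combination 2 governs: P_u = 421.3 kN.

421.3 kN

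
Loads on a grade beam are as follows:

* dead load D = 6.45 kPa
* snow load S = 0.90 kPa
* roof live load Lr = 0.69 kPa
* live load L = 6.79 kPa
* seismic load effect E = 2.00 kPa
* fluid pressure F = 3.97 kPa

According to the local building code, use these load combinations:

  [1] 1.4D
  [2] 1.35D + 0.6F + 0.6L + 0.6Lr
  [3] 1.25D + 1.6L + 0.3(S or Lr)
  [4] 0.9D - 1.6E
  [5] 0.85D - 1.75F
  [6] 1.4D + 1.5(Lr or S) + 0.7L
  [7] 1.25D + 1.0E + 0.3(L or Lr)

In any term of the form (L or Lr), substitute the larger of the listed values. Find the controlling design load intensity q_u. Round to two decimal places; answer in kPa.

(S or Lr) → S = 0.90 kPa; (Lr or S) → S = 0.90 kPa; (L or Lr) → L = 6.79 kPa.
[1] 1.4(6.45) = 9.03
[2] 1.35(6.45) + 0.6(3.97) + 0.6(6.79) + 0.6(0.69) = 15.58
[3] 1.25(6.45) + 1.6(6.79) + 0.3(0.90) = 19.20
[4] 0.9(6.45) - 1.6(2.00) = 5.81 - 3.20 = 2.61
[5] 0.85(6.45) - 1.75(3.97) = 5.48 - 6.95 = -1.47
[6] 1.4(6.45) + 1.5(0.90) + 0.7(6.79) = 9.03 + 1.35 + 4.75 = 15.13
[7] 1.25(6.45) + 1.0(2.00) + 0.3(6.79) = 8.06 + 2.00 + 2.04 = 12.10
Maximum is from combination 3.

19.20 kPa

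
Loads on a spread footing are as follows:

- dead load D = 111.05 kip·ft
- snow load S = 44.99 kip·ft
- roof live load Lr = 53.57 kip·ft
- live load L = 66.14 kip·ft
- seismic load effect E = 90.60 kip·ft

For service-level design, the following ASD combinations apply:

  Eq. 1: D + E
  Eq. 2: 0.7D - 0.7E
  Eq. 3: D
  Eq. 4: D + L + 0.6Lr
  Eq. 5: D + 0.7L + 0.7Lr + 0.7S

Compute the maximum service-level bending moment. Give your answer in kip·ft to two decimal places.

Eq. 1: 1.0(111.05) + 1.0(90.60) = 201.65
Eq. 2: 0.7(111.05) - 0.7(90.60) = 14.32
Eq. 3: 1.0(111.05) = 111.05
Eq. 4: 1.0(111.05) + 1.0(66.14) + 0.6(53.57) = 209.33
Eq. 5: 1.0(111.05) + 0.7(66.14) + 0.7(53.57) + 0.7(44.99) = 226.34
Maximum is from combination 5.

226.34 kip·ft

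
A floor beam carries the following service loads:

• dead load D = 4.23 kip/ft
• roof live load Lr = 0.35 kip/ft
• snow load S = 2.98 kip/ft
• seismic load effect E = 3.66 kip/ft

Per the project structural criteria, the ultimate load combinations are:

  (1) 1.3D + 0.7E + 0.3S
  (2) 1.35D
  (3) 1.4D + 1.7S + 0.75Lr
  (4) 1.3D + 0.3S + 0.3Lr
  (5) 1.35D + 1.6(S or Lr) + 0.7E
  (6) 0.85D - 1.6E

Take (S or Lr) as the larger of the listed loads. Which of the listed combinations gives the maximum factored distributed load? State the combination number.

Combination 5

(S or Lr) → S = 2.98 kip/ft.
(1) 1.3(4.23) + 0.7(3.66) + 0.3(2.98) = 8.96
(2) 1.35(4.23) = 5.71
(3) 1.4(4.23) + 1.7(2.98) + 0.75(0.35) = 11.25
(4) 1.3(4.23) + 0.3(2.98) + 0.3(0.35) = 6.50
(5) 1.35(4.23) + 1.6(2.98) + 0.7(3.66) = 13.04
(6) 0.85(4.23) - 1.6(3.66) = -2.26
The largest value is 13.04 kip/ft from combination 5.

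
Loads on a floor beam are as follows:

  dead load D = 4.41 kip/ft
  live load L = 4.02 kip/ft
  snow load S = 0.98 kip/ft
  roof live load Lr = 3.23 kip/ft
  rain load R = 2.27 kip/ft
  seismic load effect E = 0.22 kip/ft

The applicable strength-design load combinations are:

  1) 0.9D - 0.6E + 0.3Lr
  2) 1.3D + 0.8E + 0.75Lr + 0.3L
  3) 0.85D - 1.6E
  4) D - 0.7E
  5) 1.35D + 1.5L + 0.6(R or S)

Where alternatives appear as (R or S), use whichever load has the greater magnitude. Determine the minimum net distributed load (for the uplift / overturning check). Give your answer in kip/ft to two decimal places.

3.40 kip/ft

(R or S) → R = 2.27 kip/ft.
1) 0.9(4.41) - 0.6(0.22) + 0.3(3.23) = 3.97 - 0.13 + 0.97 = 4.81
2) 1.3(4.41) + 0.8(0.22) + 0.75(3.23) + 0.3(4.02) = 5.73 + 0.18 + 2.42 + 1.21 = 9.54
3) 0.85(4.41) - 1.6(0.22) = 3.75 - 0.35 = 3.40
4) 1.0(4.41) - 0.7(0.22) = 4.41 - 0.15 = 4.26
5) 1.35(4.41) + 1.5(4.02) + 0.6(2.27) = 13.35
Combination 3 gives the minimum: 3.40 kip/ft.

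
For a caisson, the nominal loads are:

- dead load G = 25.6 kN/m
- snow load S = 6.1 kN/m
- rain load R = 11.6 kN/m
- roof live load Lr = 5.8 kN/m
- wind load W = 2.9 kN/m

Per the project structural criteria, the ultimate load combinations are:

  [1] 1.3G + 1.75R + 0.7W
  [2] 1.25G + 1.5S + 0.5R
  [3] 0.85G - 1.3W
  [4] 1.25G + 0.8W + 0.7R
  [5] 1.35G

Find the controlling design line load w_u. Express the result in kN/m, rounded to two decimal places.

[1] 1.3(25.6) + 1.75(11.6) + 0.7(2.9) = 33.28 + 20.30 + 2.03 = 55.61
[2] 1.25(25.6) + 1.5(6.1) + 0.5(11.6) = 32.00 + 9.15 + 5.80 = 46.95
[3] 0.85(25.6) - 1.3(2.9) = 21.76 - 3.77 = 17.99
[4] 1.25(25.6) + 0.8(2.9) + 0.7(11.6) = 32.00 + 2.32 + 8.12 = 42.44
[5] 1.35(25.6) = 34.56
Combination 1 governs: w_u = 55.61 kN/m.

55.61 kN/m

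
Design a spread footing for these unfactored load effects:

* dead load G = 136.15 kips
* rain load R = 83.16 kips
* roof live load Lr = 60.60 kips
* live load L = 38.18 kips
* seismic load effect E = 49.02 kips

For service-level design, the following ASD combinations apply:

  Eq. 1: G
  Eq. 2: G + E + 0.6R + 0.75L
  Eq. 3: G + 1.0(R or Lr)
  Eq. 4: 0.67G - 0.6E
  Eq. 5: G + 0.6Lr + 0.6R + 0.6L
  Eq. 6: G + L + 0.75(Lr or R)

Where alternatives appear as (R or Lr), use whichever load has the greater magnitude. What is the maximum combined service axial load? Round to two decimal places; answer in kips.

263.70 kips

(R or Lr) → R = 83.16 kips; (Lr or R) → R = 83.16 kips.
Eq. 1: 1.0(136.15) = 136.15
Eq. 2: 1.0(136.15) + 1.0(49.02) + 0.6(83.16) + 0.75(38.18) = 263.70
Eq. 3: 1.0(136.15) + 1.0(83.16) = 136.15 + 83.16 = 219.31
Eq. 4: 0.67(136.15) - 0.6(49.02) = 91.22 - 29.41 = 61.81
Eq. 5: 1.0(136.15) + 0.6(60.60) + 0.6(83.16) + 0.6(38.18) = 245.31
Eq. 6: 1.0(136.15) + 1.0(38.18) + 0.75(83.16) = 136.15 + 38.18 + 62.37 = 236.70
Maximum is from combination 2.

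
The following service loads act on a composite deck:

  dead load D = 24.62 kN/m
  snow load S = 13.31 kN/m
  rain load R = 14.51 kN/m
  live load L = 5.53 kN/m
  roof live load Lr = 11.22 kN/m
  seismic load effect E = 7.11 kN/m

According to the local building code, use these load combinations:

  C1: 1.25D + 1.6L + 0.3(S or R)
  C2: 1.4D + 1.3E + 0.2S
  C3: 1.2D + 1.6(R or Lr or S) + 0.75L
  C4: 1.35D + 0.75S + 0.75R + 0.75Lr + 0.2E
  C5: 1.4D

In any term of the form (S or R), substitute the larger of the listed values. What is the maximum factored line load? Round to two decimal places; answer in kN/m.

63.94 kN/m

(S or R) → R = 14.51 kN/m; (R or Lr or S) → R = 14.51 kN/m.
C1: 1.25(24.62) + 1.6(5.53) + 0.3(14.51) = 30.78 + 8.85 + 4.35 = 43.98
C2: 1.4(24.62) + 1.3(7.11) + 0.2(13.31) = 34.47 + 9.24 + 2.66 = 46.37
C3: 1.2(24.62) + 1.6(14.51) + 0.75(5.53) = 29.54 + 23.22 + 4.15 = 56.91
C4: 1.35(24.62) + 0.75(13.31) + 0.75(14.51) + 0.75(11.22) + 0.2(7.11) = 33.24 + 9.98 + 10.88 + 8.42 + 1.42 = 63.94
C5: 1.4(24.62) = 34.47
Combination 4 governs: w_u = 63.94 kN/m.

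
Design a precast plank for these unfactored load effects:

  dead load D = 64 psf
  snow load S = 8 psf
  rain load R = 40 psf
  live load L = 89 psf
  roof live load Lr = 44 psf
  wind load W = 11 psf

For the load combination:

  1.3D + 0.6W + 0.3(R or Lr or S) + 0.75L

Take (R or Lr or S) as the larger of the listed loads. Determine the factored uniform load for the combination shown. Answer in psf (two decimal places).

169.75 psf

(R or Lr or S) → Lr = 44 psf.
1.3(64) + 0.6(11) + 0.3(44) + 0.75(89) = 83.20 + 6.60 + 13.20 + 66.75 = 169.75
q_u = 169.75 psf.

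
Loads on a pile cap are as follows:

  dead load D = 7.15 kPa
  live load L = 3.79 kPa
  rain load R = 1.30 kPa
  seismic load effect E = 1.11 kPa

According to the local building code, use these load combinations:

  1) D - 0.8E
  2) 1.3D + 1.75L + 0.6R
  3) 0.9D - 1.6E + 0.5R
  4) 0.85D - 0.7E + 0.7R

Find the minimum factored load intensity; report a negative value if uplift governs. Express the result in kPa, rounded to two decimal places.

1) 1.0(7.15) - 0.8(1.11) = 7.15 - 0.89 = 6.26
2) 1.3(7.15) + 1.75(3.79) + 0.6(1.30) = 9.30 + 6.63 + 0.78 = 16.71
3) 0.9(7.15) - 1.6(1.11) + 0.5(1.30) = 6.44 - 1.78 + 0.65 = 5.31
4) 0.85(7.15) - 0.7(1.11) + 0.7(1.30) = 6.08 - 0.78 + 0.91 = 6.21
Combination 3 gives the minimum: 5.31 kPa.

5.31 kPa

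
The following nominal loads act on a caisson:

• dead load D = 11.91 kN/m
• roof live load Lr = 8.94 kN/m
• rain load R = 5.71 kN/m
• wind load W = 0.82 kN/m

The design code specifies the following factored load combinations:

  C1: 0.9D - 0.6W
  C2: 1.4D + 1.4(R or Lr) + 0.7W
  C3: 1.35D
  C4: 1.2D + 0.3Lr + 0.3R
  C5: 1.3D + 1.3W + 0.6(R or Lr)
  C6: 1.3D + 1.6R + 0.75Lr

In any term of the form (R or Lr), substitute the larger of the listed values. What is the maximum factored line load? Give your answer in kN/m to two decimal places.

31.32 kN/m

(R or Lr) → Lr = 8.94 kN/m.
C1: 0.9(11.91) - 0.6(0.82) = 10.23
C2: 1.4(11.91) + 1.4(8.94) + 0.7(0.82) = 29.76
C3: 1.35(11.91) = 16.08
C4: 1.2(11.91) + 0.3(8.94) + 0.3(5.71) = 18.69
C5: 1.3(11.91) + 1.3(0.82) + 0.6(8.94) = 21.91
C6: 1.3(11.91) + 1.6(5.71) + 0.75(8.94) = 31.32
Maximum is from combination 6.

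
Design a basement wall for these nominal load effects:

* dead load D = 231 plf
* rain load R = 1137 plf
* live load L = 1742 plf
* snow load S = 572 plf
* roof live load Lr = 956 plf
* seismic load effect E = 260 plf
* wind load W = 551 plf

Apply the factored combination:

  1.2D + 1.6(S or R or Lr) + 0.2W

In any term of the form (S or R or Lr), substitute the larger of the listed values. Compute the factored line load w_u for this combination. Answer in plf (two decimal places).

(S or R or Lr) → R = 1137 plf.
1.2(231) + 1.6(1137) + 0.2(551) = 277.20 + 1819.20 + 110.20 = 2206.60
w_u = 2206.60 plf.

2206.60 plf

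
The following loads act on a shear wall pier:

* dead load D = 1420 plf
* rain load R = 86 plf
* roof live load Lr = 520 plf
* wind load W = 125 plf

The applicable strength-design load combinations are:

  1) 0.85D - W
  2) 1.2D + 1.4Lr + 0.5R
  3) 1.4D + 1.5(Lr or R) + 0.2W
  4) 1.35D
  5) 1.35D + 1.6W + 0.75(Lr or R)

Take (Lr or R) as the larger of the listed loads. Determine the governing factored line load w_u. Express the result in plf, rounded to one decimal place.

(Lr or R) → Lr = 520 plf.
1) 0.85(1420) - 1.0(125) = 1207.0 - 125.0 = 1082.0
2) 1.2(1420) + 1.4(520) + 0.5(86) = 1704.0 + 728.0 + 43.0 = 2475.0
3) 1.4(1420) + 1.5(520) + 0.2(125) = 1988.0 + 780.0 + 25.0 = 2793.0
4) 1.35(1420) = 1917.0
5) 1.35(1420) + 1.6(125) + 0.75(520) = 1917.0 + 200.0 + 390.0 = 2507.0
Combination 3 governs: w_u = 2793.0 plf.

2793.0 plf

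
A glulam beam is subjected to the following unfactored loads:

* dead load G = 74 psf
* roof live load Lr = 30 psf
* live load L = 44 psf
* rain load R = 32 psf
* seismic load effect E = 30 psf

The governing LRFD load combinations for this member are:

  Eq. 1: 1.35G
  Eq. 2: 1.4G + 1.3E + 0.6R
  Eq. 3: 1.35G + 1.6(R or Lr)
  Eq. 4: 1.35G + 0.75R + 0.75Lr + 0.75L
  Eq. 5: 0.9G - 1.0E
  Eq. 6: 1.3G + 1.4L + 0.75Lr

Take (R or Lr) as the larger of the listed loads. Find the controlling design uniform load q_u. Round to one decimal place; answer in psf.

180.3 psf

(R or Lr) → R = 32 psf.
Eq. 1: 1.35(74) = 99.9
Eq. 2: 1.4(74) + 1.3(30) + 0.6(32) = 103.6 + 39.0 + 19.2 = 161.8
Eq. 3: 1.35(74) + 1.6(32) = 99.9 + 51.2 = 151.1
Eq. 4: 1.35(74) + 0.75(32) + 0.75(30) + 0.75(44) = 99.9 + 24.0 + 22.5 + 33.0 = 179.4
Eq. 5: 0.9(74) - 1.0(30) = 66.6 - 30.0 = 36.6
Eq. 6: 1.3(74) + 1.4(44) + 0.75(30) = 96.2 + 61.6 + 22.5 = 180.3
The controlling combination is 6, giving 180.3 psf.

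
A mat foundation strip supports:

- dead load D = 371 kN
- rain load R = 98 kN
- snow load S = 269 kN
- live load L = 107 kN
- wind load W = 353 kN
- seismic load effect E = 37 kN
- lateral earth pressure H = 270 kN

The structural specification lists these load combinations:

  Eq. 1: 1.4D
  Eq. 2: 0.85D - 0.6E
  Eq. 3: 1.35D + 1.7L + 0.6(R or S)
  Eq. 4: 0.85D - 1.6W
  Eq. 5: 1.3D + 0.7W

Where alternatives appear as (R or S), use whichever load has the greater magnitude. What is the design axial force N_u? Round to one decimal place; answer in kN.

844.2 kN

(R or S) → S = 269 kN.
Eq. 1: 1.4(371) = 519.4
Eq. 2: 0.85(371) - 0.6(37) = 293.2
Eq. 3: 1.35(371) + 1.7(107) + 0.6(269) = 844.2
Eq. 4: 0.85(371) - 1.6(353) = -249.5
Eq. 5: 1.3(371) + 0.7(353) = 729.4
Combination 3 governs: N_u = 844.2 kN.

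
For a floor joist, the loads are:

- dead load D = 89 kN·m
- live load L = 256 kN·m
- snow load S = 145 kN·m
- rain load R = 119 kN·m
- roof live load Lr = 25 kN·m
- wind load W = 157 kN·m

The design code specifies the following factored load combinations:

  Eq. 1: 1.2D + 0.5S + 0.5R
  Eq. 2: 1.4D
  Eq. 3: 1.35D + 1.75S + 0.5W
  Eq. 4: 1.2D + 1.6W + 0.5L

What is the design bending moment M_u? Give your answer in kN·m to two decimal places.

Eq. 1: 1.2(89) + 0.5(145) + 0.5(119) = 238.80
Eq. 2: 1.4(89) = 124.60
Eq. 3: 1.35(89) + 1.75(145) + 0.5(157) = 452.40
Eq. 4: 1.2(89) + 1.6(157) + 0.5(256) = 486.00
Combination 4 governs: M_u = 486.00 kN·m.

486.00 kN·m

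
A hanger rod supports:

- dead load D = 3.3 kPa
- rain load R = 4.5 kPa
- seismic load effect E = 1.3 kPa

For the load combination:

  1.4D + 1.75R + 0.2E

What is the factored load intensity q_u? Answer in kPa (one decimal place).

12.8 kPa

1.4(3.3) + 1.75(4.5) + 0.2(1.3) = 12.8
q_u = 12.8 kPa.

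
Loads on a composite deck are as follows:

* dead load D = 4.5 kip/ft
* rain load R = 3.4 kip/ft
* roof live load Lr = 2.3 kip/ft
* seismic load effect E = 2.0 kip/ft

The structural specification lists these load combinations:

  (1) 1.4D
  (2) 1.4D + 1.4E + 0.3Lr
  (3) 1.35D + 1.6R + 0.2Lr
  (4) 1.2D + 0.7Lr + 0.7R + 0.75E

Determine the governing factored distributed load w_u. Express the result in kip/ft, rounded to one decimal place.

(1) 1.4(4.5) = 6.3
(2) 1.4(4.5) + 1.4(2.0) + 0.3(2.3) = 9.8
(3) 1.35(4.5) + 1.6(3.4) + 0.2(2.3) = 12.0
(4) 1.2(4.5) + 0.7(2.3) + 0.7(3.4) + 0.75(2.0) = 10.9
The controlling combination is 3, giving 12.0 kip/ft.

12.0 kip/ft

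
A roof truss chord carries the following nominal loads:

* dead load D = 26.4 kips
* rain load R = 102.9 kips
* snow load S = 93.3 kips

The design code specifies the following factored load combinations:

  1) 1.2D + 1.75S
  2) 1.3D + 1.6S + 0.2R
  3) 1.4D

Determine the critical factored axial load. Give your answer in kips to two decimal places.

204.18 kips

1) 1.2(26.4) + 1.75(93.3) = 194.96
2) 1.3(26.4) + 1.6(93.3) + 0.2(102.9) = 204.18
3) 1.4(26.4) = 36.96
The controlling combination is 2, giving 204.18 kips.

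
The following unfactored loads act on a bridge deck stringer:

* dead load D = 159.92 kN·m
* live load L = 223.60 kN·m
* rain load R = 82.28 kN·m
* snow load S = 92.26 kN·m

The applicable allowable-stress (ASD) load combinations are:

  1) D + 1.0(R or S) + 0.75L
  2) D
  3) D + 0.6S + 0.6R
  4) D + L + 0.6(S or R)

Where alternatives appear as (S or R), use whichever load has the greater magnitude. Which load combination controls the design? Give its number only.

Combination 4

(R or S) → S = 92.26 kN·m; (S or R) → S = 92.26 kN·m.
1) 1.0(159.92) + 1.0(92.26) + 0.75(223.60) = 159.92 + 92.26 + 167.70 = 419.88
2) 1.0(159.92) = 159.92
3) 1.0(159.92) + 0.6(92.26) + 0.6(82.28) = 264.64
4) 1.0(159.92) + 1.0(223.60) + 0.6(92.26) = 159.92 + 223.60 + 55.36 = 438.88
The largest value is 438.88 kN·m from combination 4.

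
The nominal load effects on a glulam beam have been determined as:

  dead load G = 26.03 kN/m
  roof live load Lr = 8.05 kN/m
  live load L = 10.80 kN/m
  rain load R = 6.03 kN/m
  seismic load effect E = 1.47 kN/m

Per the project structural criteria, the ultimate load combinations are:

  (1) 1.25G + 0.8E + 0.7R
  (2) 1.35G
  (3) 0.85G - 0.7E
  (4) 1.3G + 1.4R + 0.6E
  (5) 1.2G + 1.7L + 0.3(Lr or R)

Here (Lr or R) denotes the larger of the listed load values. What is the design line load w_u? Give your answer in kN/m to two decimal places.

52.01 kN/m

(Lr or R) → Lr = 8.05 kN/m.
(1) 1.25(26.03) + 0.8(1.47) + 0.7(6.03) = 37.93
(2) 1.35(26.03) = 35.14
(3) 0.85(26.03) - 0.7(1.47) = 21.10
(4) 1.3(26.03) + 1.4(6.03) + 0.6(1.47) = 43.16
(5) 1.2(26.03) + 1.7(10.80) + 0.3(8.05) = 52.01
Maximum is from combination 5.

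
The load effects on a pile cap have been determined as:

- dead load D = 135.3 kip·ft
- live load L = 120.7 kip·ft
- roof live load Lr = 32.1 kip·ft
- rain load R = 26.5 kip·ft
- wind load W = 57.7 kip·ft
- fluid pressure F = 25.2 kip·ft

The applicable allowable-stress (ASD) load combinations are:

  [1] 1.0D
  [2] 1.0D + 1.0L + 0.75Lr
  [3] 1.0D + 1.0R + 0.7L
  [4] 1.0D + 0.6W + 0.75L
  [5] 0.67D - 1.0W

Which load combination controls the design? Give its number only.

Combination 2

[1] 1.0(135.3) = 135.30
[2] 1.0(135.3) + 1.0(120.7) + 0.75(32.1) = 280.08
[3] 1.0(135.3) + 1.0(26.5) + 0.7(120.7) = 246.29
[4] 1.0(135.3) + 0.6(57.7) + 0.75(120.7) = 260.45
[5] 0.67(135.3) - 1.0(57.7) = 32.95
The largest value is 280.08 kip·ft from combination 2.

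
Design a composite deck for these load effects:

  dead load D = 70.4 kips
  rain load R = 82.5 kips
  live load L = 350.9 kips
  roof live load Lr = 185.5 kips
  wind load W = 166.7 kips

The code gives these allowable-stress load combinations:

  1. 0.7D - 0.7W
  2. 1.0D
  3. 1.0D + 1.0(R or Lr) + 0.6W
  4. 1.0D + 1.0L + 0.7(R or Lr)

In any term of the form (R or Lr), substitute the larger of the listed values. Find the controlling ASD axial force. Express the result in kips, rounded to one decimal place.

(R or Lr) → Lr = 185.5 kips.
1. 0.7(70.4) - 0.7(166.7) = 49.3 - 116.7 = -67.4
2. 1.0(70.4) = 70.4
3. 1.0(70.4) + 1.0(185.5) + 0.6(166.7) = 70.4 + 185.5 + 100.0 = 355.9
4. 1.0(70.4) + 1.0(350.9) + 0.7(185.5) = 70.4 + 350.9 + 129.9 = 551.2
The controlling combination is 4, giving 551.2 kips.

551.2 kips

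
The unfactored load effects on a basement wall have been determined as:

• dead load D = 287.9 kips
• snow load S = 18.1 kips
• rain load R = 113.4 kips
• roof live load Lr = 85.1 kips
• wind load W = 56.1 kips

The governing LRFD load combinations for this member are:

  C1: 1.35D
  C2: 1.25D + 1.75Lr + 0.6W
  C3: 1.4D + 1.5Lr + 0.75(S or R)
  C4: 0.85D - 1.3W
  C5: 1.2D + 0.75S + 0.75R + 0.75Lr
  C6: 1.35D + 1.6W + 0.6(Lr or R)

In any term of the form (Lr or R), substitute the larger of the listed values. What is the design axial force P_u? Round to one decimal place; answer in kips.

615.8 kips

(S or R) → R = 113.4 kips; (Lr or R) → R = 113.4 kips.
C1: 1.35(287.9) = 388.7
C2: 1.25(287.9) + 1.75(85.1) + 0.6(56.1) = 359.9 + 148.9 + 33.7 = 542.5
C3: 1.4(287.9) + 1.5(85.1) + 0.75(113.4) = 615.8
C4: 0.85(287.9) - 1.3(56.1) = 244.7 - 72.9 = 171.8
C5: 1.2(287.9) + 0.75(18.1) + 0.75(113.4) + 0.75(85.1) = 507.9
C6: 1.35(287.9) + 1.6(56.1) + 0.6(113.4) = 388.7 + 89.8 + 68.0 = 546.5
Combination 3 governs: P_u = 615.8 kips.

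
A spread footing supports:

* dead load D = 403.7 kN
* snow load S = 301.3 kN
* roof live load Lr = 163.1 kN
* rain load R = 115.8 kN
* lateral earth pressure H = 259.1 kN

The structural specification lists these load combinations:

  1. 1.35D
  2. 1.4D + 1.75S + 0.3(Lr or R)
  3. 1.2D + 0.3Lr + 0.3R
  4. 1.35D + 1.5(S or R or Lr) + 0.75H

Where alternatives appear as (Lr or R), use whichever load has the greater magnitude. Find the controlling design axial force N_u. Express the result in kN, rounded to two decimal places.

(Lr or R) → Lr = 163.1 kN; (S or R or Lr) → S = 301.3 kN.
1. 1.35(403.7) = 545.00
2. 1.4(403.7) + 1.75(301.3) + 0.3(163.1) = 1141.39
3. 1.2(403.7) + 0.3(163.1) + 0.3(115.8) = 568.11
4. 1.35(403.7) + 1.5(301.3) + 0.75(259.1) = 1191.27
Maximum is from combination 4.

1191.27 kN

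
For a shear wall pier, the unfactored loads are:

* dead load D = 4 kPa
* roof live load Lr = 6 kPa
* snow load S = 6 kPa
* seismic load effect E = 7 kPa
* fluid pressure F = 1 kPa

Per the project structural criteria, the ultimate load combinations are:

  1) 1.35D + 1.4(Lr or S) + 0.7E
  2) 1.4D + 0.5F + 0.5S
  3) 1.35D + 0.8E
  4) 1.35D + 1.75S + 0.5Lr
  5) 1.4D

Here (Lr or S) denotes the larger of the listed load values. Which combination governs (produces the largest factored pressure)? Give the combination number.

Combination 4

(Lr or S) → Lr = 6 kPa.
1) 1.35(4) + 1.4(6) + 0.7(7) = 18.70
2) 1.4(4) + 0.5(1) + 0.5(6) = 9.10
3) 1.35(4) + 0.8(7) = 11.00
4) 1.35(4) + 1.75(6) + 0.5(6) = 18.90
5) 1.4(4) = 5.60
The largest value is 18.90 kPa from combination 4.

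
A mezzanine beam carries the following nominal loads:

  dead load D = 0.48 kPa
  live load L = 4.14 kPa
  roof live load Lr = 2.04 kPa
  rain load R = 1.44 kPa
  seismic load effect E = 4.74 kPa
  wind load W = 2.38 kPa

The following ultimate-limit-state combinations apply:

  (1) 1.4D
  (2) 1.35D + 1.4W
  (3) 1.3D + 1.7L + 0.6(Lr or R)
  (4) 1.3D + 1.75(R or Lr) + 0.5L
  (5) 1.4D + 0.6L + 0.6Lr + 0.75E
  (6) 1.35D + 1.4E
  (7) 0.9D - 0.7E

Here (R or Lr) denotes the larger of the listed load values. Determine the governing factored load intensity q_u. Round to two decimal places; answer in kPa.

8.89 kPa

(Lr or R) → Lr = 2.04 kPa; (R or Lr) → Lr = 2.04 kPa.
(1) 1.4(0.48) = 0.67
(2) 1.35(0.48) + 1.4(2.38) = 3.98
(3) 1.3(0.48) + 1.7(4.14) + 0.6(2.04) = 8.89
(4) 1.3(0.48) + 1.75(2.04) + 0.5(4.14) = 6.26
(5) 1.4(0.48) + 0.6(4.14) + 0.6(2.04) + 0.75(4.74) = 7.94
(6) 1.35(0.48) + 1.4(4.74) = 7.28
(7) 0.9(0.48) - 0.7(4.74) = -2.89
Maximum is from combination 3.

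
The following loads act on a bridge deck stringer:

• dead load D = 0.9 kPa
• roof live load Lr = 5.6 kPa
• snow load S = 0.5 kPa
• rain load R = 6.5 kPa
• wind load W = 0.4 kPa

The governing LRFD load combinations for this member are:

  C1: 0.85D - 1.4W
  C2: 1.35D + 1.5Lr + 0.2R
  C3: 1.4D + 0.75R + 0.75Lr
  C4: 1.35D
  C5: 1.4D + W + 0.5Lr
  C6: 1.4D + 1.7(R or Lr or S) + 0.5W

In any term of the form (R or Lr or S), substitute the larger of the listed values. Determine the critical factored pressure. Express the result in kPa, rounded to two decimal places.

12.51 kPa

(R or Lr or S) → R = 6.5 kPa.
C1: 0.85(0.9) - 1.4(0.4) = 0.21
C2: 1.35(0.9) + 1.5(5.6) + 0.2(6.5) = 10.92
C3: 1.4(0.9) + 0.75(6.5) + 0.75(5.6) = 10.34
C4: 1.35(0.9) = 1.22
C5: 1.4(0.9) + 1.0(0.4) + 0.5(5.6) = 4.46
C6: 1.4(0.9) + 1.7(6.5) + 0.5(0.4) = 12.51
Combination 6 governs: p_u = 12.51 kPa.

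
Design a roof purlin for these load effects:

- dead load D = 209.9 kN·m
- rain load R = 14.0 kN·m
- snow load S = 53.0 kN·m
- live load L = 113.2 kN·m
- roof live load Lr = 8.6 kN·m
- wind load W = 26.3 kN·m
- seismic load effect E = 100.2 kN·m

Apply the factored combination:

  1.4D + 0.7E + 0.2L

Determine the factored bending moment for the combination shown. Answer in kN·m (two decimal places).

1.4(209.9) + 0.7(100.2) + 0.2(113.2) = 293.86 + 70.14 + 22.64 = 386.64
M_u = 386.64 kN·m.

386.64 kN·m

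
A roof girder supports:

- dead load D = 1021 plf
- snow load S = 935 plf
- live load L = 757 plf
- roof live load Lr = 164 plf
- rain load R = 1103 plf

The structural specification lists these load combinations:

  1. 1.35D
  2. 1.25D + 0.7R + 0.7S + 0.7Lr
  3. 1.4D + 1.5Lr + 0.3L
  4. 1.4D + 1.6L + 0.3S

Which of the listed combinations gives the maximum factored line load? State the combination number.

Combination 4

1. 1.35(1021) = 1378.4
2. 1.25(1021) + 0.7(1103) + 0.7(935) + 0.7(164) = 1276.3 + 772.1 + 654.5 + 114.8 = 2817.7
3. 1.4(1021) + 1.5(164) + 0.3(757) = 1429.4 + 246.0 + 227.1 = 1902.5
4. 1.4(1021) + 1.6(757) + 0.3(935) = 1429.4 + 1211.2 + 280.5 = 2921.1
The largest value is 2921.1 plf from combination 4.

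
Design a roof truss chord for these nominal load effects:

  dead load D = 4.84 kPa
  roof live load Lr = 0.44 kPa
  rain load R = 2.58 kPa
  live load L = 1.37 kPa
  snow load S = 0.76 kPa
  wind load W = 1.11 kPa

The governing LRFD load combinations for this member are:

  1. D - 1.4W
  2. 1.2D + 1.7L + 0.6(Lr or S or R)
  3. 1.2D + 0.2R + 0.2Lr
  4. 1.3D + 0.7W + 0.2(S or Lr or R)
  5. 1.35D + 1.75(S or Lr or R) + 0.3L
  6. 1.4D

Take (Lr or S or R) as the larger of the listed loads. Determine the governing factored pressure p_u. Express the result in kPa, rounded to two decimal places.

(Lr or S or R) → R = 2.58 kPa; (S or Lr or R) → R = 2.58 kPa.
1. 1.0(4.84) - 1.4(1.11) = 4.84 - 1.55 = 3.29
2. 1.2(4.84) + 1.7(1.37) + 0.6(2.58) = 5.81 + 2.33 + 1.55 = 9.69
3. 1.2(4.84) + 0.2(2.58) + 0.2(0.44) = 6.41
4. 1.3(4.84) + 0.7(1.11) + 0.2(2.58) = 6.29 + 0.78 + 0.52 = 7.59
5. 1.35(4.84) + 1.75(2.58) + 0.3(1.37) = 6.53 + 4.52 + 0.41 = 11.46
6. 1.4(4.84) = 6.78
Combination 5 governs: p_u = 11.46 kPa.

11.46 kPa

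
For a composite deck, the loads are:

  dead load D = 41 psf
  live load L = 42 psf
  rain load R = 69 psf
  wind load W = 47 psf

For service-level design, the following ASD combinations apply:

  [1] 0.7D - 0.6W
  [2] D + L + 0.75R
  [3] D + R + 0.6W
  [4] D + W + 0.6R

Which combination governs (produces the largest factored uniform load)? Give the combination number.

Combination 3

[1] 0.7(41) - 0.6(47) = 28.7 - 28.2 = 0.5
[2] 1.0(41) + 1.0(42) + 0.75(69) = 41.0 + 42.0 + 51.8 = 134.8
[3] 1.0(41) + 1.0(69) + 0.6(47) = 41.0 + 69.0 + 28.2 = 138.2
[4] 1.0(41) + 1.0(47) + 0.6(69) = 41.0 + 47.0 + 41.4 = 129.4
The largest value is 138.2 psf from combination 3.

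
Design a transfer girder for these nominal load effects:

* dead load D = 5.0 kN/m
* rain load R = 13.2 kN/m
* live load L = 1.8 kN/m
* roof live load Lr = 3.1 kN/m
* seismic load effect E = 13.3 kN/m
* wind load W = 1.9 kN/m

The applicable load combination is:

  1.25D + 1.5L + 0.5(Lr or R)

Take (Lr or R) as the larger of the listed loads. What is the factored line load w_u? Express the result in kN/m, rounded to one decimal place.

15.6 kN/m

(Lr or R) → R = 13.2 kN/m.
1.25(5.0) + 1.5(1.8) + 0.5(13.2) = 15.6
w_u = 15.6 kN/m.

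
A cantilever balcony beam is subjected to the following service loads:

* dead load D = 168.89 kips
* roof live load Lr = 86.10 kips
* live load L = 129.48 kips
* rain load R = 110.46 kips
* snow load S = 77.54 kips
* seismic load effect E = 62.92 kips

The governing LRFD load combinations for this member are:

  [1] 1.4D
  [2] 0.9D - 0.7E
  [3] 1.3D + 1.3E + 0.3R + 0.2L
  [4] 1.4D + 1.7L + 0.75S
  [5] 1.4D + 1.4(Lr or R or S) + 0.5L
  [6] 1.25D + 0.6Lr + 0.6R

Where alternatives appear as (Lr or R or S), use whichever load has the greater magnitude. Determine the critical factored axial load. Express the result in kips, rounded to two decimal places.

(Lr or R or S) → R = 110.46 kips.
[1] 1.4(168.89) = 236.45
[2] 0.9(168.89) - 0.7(62.92) = 152.00 - 44.04 = 107.96
[3] 1.3(168.89) + 1.3(62.92) + 0.3(110.46) + 0.2(129.48) = 360.39
[4] 1.4(168.89) + 1.7(129.48) + 0.75(77.54) = 514.72
[5] 1.4(168.89) + 1.4(110.46) + 0.5(129.48) = 236.45 + 154.64 + 64.74 = 455.83
[6] 1.25(168.89) + 0.6(86.10) + 0.6(110.46) = 211.11 + 51.66 + 66.28 = 329.05
Maximum is from combination 4.

514.72 kips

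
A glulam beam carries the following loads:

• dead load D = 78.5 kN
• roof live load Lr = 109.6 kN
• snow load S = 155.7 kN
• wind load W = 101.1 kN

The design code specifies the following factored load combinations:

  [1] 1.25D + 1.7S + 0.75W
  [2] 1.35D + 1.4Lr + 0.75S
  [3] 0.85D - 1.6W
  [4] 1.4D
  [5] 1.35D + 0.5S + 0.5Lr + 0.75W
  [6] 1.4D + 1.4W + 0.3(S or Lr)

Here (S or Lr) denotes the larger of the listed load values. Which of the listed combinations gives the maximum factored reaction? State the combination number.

(S or Lr) → S = 155.7 kN.
[1] 1.25(78.5) + 1.7(155.7) + 0.75(101.1) = 98.1 + 264.7 + 75.8 = 438.6
[2] 1.35(78.5) + 1.4(109.6) + 0.75(155.7) = 106.0 + 153.4 + 116.8 = 376.2
[3] 0.85(78.5) - 1.6(101.1) = -95.0
[4] 1.4(78.5) = 109.9
[5] 1.35(78.5) + 0.5(155.7) + 0.5(109.6) + 0.75(101.1) = 106.0 + 77.9 + 54.8 + 75.8 = 314.5
[6] 1.4(78.5) + 1.4(101.1) + 0.3(155.7) = 298.2
The largest value is 438.6 kN from combination 1.

Combination 1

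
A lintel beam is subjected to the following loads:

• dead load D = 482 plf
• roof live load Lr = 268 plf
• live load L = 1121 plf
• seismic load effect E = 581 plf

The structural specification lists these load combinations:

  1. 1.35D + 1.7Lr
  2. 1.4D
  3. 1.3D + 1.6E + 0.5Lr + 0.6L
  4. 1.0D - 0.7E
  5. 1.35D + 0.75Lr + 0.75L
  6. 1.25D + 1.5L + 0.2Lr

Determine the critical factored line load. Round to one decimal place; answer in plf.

1. 1.35(482) + 1.7(268) = 650.7 + 455.6 = 1106.3
2. 1.4(482) = 674.8
3. 1.3(482) + 1.6(581) + 0.5(268) + 0.6(1121) = 626.6 + 929.6 + 134.0 + 672.6 = 2362.8
4. 1.0(482) - 0.7(581) = 482.0 - 406.7 = 75.3
5. 1.35(482) + 0.75(268) + 0.75(1121) = 650.7 + 201.0 + 840.8 = 1692.5
6. 1.25(482) + 1.5(1121) + 0.2(268) = 602.5 + 1681.5 + 53.6 = 2337.6
Combination 3 governs: w_u = 2362.8 plf.

2362.8 plf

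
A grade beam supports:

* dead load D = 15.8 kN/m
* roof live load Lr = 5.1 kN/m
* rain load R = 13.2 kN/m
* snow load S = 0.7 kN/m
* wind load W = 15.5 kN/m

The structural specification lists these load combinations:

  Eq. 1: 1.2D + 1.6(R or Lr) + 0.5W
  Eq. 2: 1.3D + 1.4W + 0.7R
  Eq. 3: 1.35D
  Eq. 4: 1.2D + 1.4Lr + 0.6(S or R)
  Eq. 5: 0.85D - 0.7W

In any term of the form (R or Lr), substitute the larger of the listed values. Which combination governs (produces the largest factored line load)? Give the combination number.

Combination 2

(R or Lr) → R = 13.2 kN/m; (S or R) → R = 13.2 kN/m.
Eq. 1: 1.2(15.8) + 1.6(13.2) + 0.5(15.5) = 47.8
Eq. 2: 1.3(15.8) + 1.4(15.5) + 0.7(13.2) = 51.5
Eq. 3: 1.35(15.8) = 21.3
Eq. 4: 1.2(15.8) + 1.4(5.1) + 0.6(13.2) = 19.0 + 7.1 + 7.9 = 34.0
Eq. 5: 0.85(15.8) - 0.7(15.5) = 2.6
The largest value is 51.5 kN/m from combination 2.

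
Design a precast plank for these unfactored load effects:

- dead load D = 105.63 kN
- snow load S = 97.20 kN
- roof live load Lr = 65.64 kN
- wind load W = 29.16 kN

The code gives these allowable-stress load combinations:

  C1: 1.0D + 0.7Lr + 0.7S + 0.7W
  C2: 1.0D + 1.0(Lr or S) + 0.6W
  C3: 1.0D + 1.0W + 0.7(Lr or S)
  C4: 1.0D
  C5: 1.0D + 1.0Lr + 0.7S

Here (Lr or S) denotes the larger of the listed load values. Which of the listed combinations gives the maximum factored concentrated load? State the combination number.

(Lr or S) → S = 97.20 kN.
C1: 1.0(105.63) + 0.7(65.64) + 0.7(97.20) + 0.7(29.16) = 105.63 + 45.95 + 68.04 + 20.41 = 240.03
C2: 1.0(105.63) + 1.0(97.20) + 0.6(29.16) = 105.63 + 97.20 + 17.50 = 220.33
C3: 1.0(105.63) + 1.0(29.16) + 0.7(97.20) = 105.63 + 29.16 + 68.04 = 202.83
C4: 1.0(105.63) = 105.63
C5: 1.0(105.63) + 1.0(65.64) + 0.7(97.20) = 105.63 + 65.64 + 68.04 = 239.31
The largest value is 240.03 kN from combination 1.

Combination 1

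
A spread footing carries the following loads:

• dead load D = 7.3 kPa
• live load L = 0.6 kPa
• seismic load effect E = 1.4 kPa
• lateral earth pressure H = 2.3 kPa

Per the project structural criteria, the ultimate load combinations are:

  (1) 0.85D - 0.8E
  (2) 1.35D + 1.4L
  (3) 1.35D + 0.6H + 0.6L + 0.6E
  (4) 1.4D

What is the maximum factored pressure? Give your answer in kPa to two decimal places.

(1) 0.85(7.3) - 0.8(1.4) = 6.21 - 1.12 = 5.09
(2) 1.35(7.3) + 1.4(0.6) = 9.86 + 0.84 = 10.70
(3) 1.35(7.3) + 0.6(2.3) + 0.6(0.6) + 0.6(1.4) = 9.86 + 1.38 + 0.36 + 0.84 = 12.44
(4) 1.4(7.3) = 10.22
Combination 3 governs: p_u = 12.44 kPa.

12.44 kPa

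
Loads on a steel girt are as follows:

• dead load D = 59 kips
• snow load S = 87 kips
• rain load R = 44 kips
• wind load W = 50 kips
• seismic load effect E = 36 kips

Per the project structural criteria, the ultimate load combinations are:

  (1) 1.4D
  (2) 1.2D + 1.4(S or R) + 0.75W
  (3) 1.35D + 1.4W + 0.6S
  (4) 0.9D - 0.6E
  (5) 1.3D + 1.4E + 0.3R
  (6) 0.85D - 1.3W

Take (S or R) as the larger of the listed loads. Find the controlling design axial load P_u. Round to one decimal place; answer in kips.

230.1 kips

(S or R) → S = 87 kips.
(1) 1.4(59) = 82.6
(2) 1.2(59) + 1.4(87) + 0.75(50) = 70.8 + 121.8 + 37.5 = 230.1
(3) 1.35(59) + 1.4(50) + 0.6(87) = 79.7 + 70.0 + 52.2 = 201.9
(4) 0.9(59) - 0.6(36) = 53.1 - 21.6 = 31.5
(5) 1.3(59) + 1.4(36) + 0.3(44) = 76.7 + 50.4 + 13.2 = 140.3
(6) 0.85(59) - 1.3(50) = -14.9
Maximum is from combination 2.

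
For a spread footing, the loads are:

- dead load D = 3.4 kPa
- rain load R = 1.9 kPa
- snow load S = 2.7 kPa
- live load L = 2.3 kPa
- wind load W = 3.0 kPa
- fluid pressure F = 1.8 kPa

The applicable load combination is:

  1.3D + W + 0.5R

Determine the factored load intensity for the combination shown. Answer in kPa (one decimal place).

1.3(3.4) + 1.0(3.0) + 0.5(1.9) = 4.4 + 3.0 + 1.0 = 8.4
q_u = 8.4 kPa.

8.4 kPa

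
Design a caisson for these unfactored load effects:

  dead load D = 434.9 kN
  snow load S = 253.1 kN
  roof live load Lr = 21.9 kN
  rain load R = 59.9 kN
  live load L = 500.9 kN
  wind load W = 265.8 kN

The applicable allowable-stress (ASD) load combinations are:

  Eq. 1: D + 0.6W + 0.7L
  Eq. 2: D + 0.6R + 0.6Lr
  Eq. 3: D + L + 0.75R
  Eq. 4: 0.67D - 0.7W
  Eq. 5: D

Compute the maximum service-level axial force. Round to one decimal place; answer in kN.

Eq. 1: 1.0(434.9) + 0.6(265.8) + 0.7(500.9) = 434.9 + 159.5 + 350.6 = 945.0
Eq. 2: 1.0(434.9) + 0.6(59.9) + 0.6(21.9) = 484.0
Eq. 3: 1.0(434.9) + 1.0(500.9) + 0.75(59.9) = 434.9 + 500.9 + 44.9 = 980.7
Eq. 4: 0.67(434.9) - 0.7(265.8) = 291.4 - 186.1 = 105.3
Eq. 5: 1.0(434.9) = 434.9
Maximum is from combination 3.

980.7 kN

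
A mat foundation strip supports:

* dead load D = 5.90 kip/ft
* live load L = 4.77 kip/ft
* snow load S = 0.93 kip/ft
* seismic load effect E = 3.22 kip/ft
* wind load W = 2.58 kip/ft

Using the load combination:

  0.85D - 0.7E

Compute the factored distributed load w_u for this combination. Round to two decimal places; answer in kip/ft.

0.85(5.90) - 0.7(3.22) = 2.76
w_u = 2.76 kip/ft.

2.76 kip/ft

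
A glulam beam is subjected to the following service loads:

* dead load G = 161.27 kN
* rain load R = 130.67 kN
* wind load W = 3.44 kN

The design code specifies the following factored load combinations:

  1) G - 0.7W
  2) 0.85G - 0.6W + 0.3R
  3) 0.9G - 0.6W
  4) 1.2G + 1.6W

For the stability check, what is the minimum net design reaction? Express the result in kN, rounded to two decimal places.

143.08 kN

1) 1.0(161.27) - 0.7(3.44) = 158.86
2) 0.85(161.27) - 0.6(3.44) + 0.3(130.67) = 174.22
3) 0.9(161.27) - 0.6(3.44) = 143.08
4) 1.2(161.27) + 1.6(3.44) = 199.03
Combination 3 gives the minimum: 143.08 kN.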